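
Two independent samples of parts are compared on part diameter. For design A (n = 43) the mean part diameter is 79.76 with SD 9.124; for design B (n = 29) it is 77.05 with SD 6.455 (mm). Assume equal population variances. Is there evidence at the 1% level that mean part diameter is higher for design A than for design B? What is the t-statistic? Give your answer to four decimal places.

1.3818

Let group 1 = design A, group 2 = design B. H0: μ_1 = μ_2; H1: μ_1 > μ_2 (two-sample pooled-variance t-test, right-tailed).
s_p² = [(43−1)·9.124² + (29−1)·6.455²]/(43+29−2) = 66.6152
t = (79.76 − 77.05)/√[66.6152·(1/43 + 1/29)] = 1.3818
df = n₁ + n₂ − 2 = 70
p-value = P(T ≥ 1.3818) ≈ 0.086
Since p ≈ 0.086 > α = 0.01, fail to reject H0; the data do not provide sufficient evidence against H0.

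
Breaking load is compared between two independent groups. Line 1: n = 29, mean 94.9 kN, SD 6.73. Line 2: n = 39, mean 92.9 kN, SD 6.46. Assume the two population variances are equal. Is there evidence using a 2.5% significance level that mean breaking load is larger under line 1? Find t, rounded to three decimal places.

Let group 1 = line 1, group 2 = line 2. H0: μ_1 = μ_2; H1: μ_1 > μ_2 (two-sample pooled-variance t-test, right-tailed).
s_p² = [(29−1)·6.73² + (39−1)·6.46²]/(29+39−2) = 43.2425
t = (94.9 − 92.9)/√[43.2425·(1/29 + 1/39)] = 1.240
df = n₁ + n₂ − 2 = 66
p-value = P(T ≥ 1.240) ≈ 0.1096
Since p ≈ 0.1096 > α = 0.025, fail to reject H0; the evidence is not statistically significant.

1.240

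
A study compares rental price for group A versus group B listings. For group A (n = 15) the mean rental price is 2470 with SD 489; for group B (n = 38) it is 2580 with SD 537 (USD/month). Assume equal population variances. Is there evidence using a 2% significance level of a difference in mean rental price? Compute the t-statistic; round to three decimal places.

Let group 1 = group A, group 2 = group B. H0: μ_1 = μ_2; H1: μ_1 ≠ μ_2 (two-sample pooled-variance t-test, two-sided).
s_p² = [(15−1)·489² + (38−1)·537²]/(15+38−2) = 274850
t = (2470 − 2580)/√[274850·(1/15 + 1/38)] = -0.688
df = n₁ + n₂ − 2 = 51
Two-sided p-value ≈ 0.4945
Since p ≈ 0.4945 > α = 0.02, fail to reject H0; the data do not provide sufficient evidence against H0.

-0.688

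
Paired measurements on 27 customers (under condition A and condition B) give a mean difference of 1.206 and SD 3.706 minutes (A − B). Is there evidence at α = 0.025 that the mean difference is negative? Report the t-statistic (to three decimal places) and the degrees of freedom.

t = 1.691, df = 26

H0: μ_d = 0; H1: μ_d < 0 (paired t-test on the differences, left-tailed).
t = d̄/(s_d/√n) = 1.206/(3.706/√27) = 1.691
df = n − 1 = 26
p-value = P(T ≤ 1.691) ≈ 0.949
Since p ≈ 0.949 > α = 0.025, fail to reject H0; the evidence is not statistically significant.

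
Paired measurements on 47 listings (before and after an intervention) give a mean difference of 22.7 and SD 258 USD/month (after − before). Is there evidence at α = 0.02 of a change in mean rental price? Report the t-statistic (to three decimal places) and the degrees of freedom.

H0: μ_d = 0; H1: μ_d ≠ 0 (paired t-test on the differences, two-sided).
t = d̄/(s_d/√n) = 22.7/(258/√47) = 0.603
df = n − 1 = 46
Two-sided p-value ≈ 0.5493
Since p ≈ 0.5493 > α = 0.02, fail to reject H0; the evidence is not statistically significant.

t = 0.603, df = 46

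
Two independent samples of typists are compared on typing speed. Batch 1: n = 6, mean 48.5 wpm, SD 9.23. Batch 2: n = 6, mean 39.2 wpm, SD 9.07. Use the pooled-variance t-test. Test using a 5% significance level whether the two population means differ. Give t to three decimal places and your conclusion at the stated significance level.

Let group 1 = batch 1, group 2 = batch 2. H0: μ_1 = μ_2; H1: μ_1 ≠ μ_2 (two-sample pooled-variance t-test, two-sided).
s_p² = [(6−1)·9.23² + (6−1)·9.07²]/(6+6−2) = 83.7289
t = (48.5 − 39.2)/√[83.7289·(1/6 + 1/6)] = 1.760
df = n₁ + n₂ − 2 = 10
Two-sided p-value ≈ 0.1088
Since p ≈ 0.1088 > α = 0.05, fail to reject H0; the evidence is not statistically significant.

t = 1.760; fail to reject H0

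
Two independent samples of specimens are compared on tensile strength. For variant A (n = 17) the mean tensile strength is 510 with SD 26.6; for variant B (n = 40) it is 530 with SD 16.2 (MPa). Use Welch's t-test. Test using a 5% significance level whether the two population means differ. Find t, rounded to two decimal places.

Let group 1 = variant A, group 2 = variant B. H0: μ_1 = μ_2; H1: μ_1 ≠ μ_2 (Welch's two-sample t-test, two-sided).
t = (x̄_1 − x̄_2)/√(s_1²/n_1 + s_2²/n_2) = (510 − 530)/√(26.6²/17 + 16.2²/40) = -2.88
Welch–Satterthwaite df ≈ 21.23
Two-sided p-value ≈ 0.009
Since p ≈ 0.009 < α = 0.05, reject H0; the data support H1.

-2.88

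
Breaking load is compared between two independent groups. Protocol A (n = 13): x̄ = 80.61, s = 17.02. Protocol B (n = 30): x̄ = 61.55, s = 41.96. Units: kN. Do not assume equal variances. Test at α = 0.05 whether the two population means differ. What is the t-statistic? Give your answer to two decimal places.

Let group 1 = protocol A, group 2 = protocol B. H0: μ_1 = μ_2; H1: μ_1 ≠ μ_2 (Welch's two-sample t-test, two-sided).
t = (x̄_1 − x̄_2)/√(s_1²/n_1 + s_2²/n_2) = (80.61 − 61.55)/√(17.02²/13 + 41.96²/30) = 2.12
Welch–Satterthwaite df ≈ 40.94
Two-sided p-value ≈ 0.0403
Since p ≈ 0.0403 < α = 0.05, reject H0; the data support H1.

2.12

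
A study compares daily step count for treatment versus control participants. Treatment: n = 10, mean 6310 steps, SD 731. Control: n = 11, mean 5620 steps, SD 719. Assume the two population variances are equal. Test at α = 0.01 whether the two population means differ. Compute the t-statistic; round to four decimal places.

2.1791

Let group 1 = treatment, group 2 = control. H0: μ_1 = μ_2; H1: μ_1 ≠ μ_2 (two-sample pooled-variance t-test, two-sided).
s_p² = [(10−1)·731² + (11−1)·719²]/(10+11−2) = 525203
t = (6310 − 5620)/√[525203·(1/10 + 1/11)] = 2.1791
df = n₁ + n₂ − 2 = 19
Two-sided p-value ≈ 0.0421
Since p ≈ 0.0421 > α = 0.01, fail to reject H0; the evidence is not statistically significant.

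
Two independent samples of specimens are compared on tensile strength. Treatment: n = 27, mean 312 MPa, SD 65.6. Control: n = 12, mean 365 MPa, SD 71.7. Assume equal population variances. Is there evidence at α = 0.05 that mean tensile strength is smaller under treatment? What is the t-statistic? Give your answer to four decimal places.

-2.2641

Let group 1 = treatment, group 2 = control. H0: μ_1 = μ_2; H1: μ_1 < μ_2 (two-sample pooled-variance t-test, left-tailed).
s_p² = [(27−1)·65.6² + (12−1)·71.7²]/(27+12−2) = 4552.36
t = (312 − 365)/√[4552.36·(1/27 + 1/12)] = -2.2641
df = n₁ + n₂ − 2 = 37
p-value = P(T ≤ -2.2641) ≈ 0.015
Since p ≈ 0.015 < α = 0.05, reject H0; the evidence is statistically significant.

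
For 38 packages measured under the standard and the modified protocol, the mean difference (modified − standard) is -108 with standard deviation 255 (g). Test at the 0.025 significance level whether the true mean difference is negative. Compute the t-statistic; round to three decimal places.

H0: μ_d = 0; H1: μ_d < 0 (paired t-test on the differences, left-tailed).
t = d̄/(s_d/√n) = -108/(255/√38) = -2.611
df = n − 1 = 37
p-value = P(T ≤ -2.611) ≈ 0.006
Since p ≈ 0.006 < α = 0.025, reject H0; the data support H1.

-2.611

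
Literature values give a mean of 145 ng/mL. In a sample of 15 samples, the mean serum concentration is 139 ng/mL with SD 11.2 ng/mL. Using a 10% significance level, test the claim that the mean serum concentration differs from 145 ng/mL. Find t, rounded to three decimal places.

H0: μ = 145; H1: μ ≠ 145 (one-sample t-test, two-sided).
t = (x̄ − μ₀)/(s/√n) = (139 − 145)/(11.2/√15) = -2.075
df = n − 1 = 14
Two-sided p-value ≈ 0.057
Since p ≈ 0.057 < α = 0.1, reject H0; the data support H1.

-2.075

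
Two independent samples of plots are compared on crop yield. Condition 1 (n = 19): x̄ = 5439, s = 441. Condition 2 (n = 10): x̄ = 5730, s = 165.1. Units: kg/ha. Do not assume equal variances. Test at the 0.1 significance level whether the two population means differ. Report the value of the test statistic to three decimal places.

-2.556

Let group 1 = condition 1, group 2 = condition 2. H0: μ_1 = μ_2; H1: μ_1 ≠ μ_2 (Welch's two-sample t-test, two-sided).
t = (x̄_1 − x̄_2)/√(s_1²/n_1 + s_2²/n_2) = (5439 − 5730)/√(441²/19 + 165.1²/10) = -2.556
Welch–Satterthwaite df ≈ 25.28
Two-sided p-value ≈ 0.017
Since p ≈ 0.017 < α = 0.1, reject H0; the data support H1.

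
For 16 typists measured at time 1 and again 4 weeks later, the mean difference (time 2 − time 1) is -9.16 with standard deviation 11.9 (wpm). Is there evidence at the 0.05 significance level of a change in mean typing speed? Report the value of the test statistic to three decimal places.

-3.079

H0: μ_d = 0; H1: μ_d ≠ 0 (paired t-test on the differences, two-sided).
t = d̄/(s_d/√n) = -9.16/(11.9/√16) = -3.079
df = n − 1 = 15
Two-sided p-value ≈ 0.008
Since p ≈ 0.008 < α = 0.05, reject H0; the evidence is statistically significant.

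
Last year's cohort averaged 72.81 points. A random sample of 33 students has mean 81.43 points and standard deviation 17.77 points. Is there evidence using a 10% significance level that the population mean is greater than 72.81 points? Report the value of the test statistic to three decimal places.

2.787

H0: μ = 72.81; H1: μ > 72.81 (one-sample t-test, right-tailed).
t = (x̄ − μ₀)/(s/√n) = (81.43 − 72.81)/(17.77/√33) = 2.787
df = n − 1 = 32
p-value = P(T ≥ 2.787) ≈ 0.004
Since p ≈ 0.004 < α = 0.1, reject H0; the data support H1.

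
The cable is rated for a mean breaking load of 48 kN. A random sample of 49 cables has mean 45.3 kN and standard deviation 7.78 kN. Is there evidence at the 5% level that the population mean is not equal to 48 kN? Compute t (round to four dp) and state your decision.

t = -2.4293; reject H0

H0: μ = 48; H1: μ ≠ 48 (one-sample t-test, two-sided).
t = (x̄ − μ₀)/(s/√n) = (45.3 − 48)/(7.78/√49) = -2.4293
df = n − 1 = 48
Two-sided p-value ≈ 0.019
Since p ≈ 0.019 < α = 0.05, reject H0; the evidence is statistically significant.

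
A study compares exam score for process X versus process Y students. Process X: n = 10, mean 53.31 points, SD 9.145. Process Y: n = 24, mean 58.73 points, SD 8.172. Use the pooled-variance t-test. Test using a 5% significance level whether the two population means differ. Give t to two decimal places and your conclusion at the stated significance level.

Let group 1 = process X, group 2 = process Y. H0: μ_1 = μ_2; H1: μ_1 ≠ μ_2 (two-sample pooled-variance t-test, two-sided).
s_p² = [(10−1)·9.145² + (24−1)·8.172²]/(10+24−2) = 71.5205
t = (53.31 − 58.73)/√[71.5205·(1/10 + 1/24)] = -1.70
df = n₁ + n₂ − 2 = 32
Two-sided p-value ≈ 0.0983
Since p ≈ 0.0983 > α = 0.05, fail to reject H0; the evidence is not statistically significant.

t = -1.70; fail to reject H0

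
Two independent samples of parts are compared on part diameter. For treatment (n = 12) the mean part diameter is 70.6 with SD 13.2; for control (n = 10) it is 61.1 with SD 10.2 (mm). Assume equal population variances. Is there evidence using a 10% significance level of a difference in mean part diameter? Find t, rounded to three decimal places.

Let group 1 = treatment, group 2 = control. H0: μ_1 = μ_2; H1: μ_1 ≠ μ_2 (two-sample pooled-variance t-test, two-sided).
s_p² = [(12−1)·13.2² + (10−1)·10.2²]/(12+10−2) = 142.65
t = (70.6 − 61.1)/√[142.65·(1/12 + 1/10)] = 1.858
df = n₁ + n₂ − 2 = 20
Two-sided p-value ≈ 0.0780
Since p ≈ 0.0780 < α = 0.1, reject H0; the evidence is statistically significant.

1.858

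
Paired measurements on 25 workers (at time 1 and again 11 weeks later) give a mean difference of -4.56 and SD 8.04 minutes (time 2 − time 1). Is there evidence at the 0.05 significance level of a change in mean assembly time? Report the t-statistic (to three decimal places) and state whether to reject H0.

t = -2.836; reject H0

H0: μ_d = 0; H1: μ_d ≠ 0 (paired t-test on the differences, two-sided).
t = d̄/(s_d/√n) = -4.56/(8.04/√25) = -2.836
df = n − 1 = 24
Two-sided p-value ≈ 0.009
Since p ≈ 0.009 < α = 0.05, reject H0; the evidence is statistically significant.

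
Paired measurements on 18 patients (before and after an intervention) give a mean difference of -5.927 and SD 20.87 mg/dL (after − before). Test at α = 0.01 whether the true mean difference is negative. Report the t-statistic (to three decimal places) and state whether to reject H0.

t = -1.205; fail to reject H0

H0: μ_d = 0; H1: μ_d < 0 (paired t-test on the differences, left-tailed).
t = d̄/(s_d/√n) = -5.927/(20.87/√18) = -1.205
df = n − 1 = 17
p-value = P(T ≤ -1.205) ≈ 0.1224
Since p ≈ 0.1224 > α = 0.01, fail to reject H0; the evidence is not statistically significant.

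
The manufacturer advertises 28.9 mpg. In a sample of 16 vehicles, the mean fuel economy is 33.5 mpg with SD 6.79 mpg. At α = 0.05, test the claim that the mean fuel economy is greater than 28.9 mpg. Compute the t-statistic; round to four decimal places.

2.7099

H0: μ = 28.9; H1: μ > 28.9 (one-sample t-test, right-tailed).
t = (x̄ − μ₀)/(s/√n) = (33.5 − 28.9)/(6.79/√16) = 2.7099
df = n − 1 = 15
p-value = P(T ≥ 2.7099) ≈ 0.008
Since p ≈ 0.008 < α = 0.05, reject H0; the data support H1.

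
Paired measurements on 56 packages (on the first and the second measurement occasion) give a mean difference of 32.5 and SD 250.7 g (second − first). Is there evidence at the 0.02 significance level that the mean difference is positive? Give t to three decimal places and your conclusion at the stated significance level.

H0: μ_d = 0; H1: μ_d > 0 (paired t-test on the differences, right-tailed).
t = d̄/(s_d/√n) = 32.5/(250.7/√56) = 0.970
df = n − 1 = 55
p-value = P(T ≥ 0.970) ≈ 0.168
Since p ≈ 0.168 > α = 0.02, fail to reject H0; the evidence is not statistically significant.

t = 0.970; fail to reject H0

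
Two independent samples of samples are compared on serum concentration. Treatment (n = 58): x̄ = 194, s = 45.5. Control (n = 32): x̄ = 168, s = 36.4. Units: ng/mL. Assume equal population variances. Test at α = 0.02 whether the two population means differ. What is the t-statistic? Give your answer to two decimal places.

Let group 1 = treatment, group 2 = control. H0: μ_1 = μ_2; H1: μ_1 ≠ μ_2 (two-sample pooled-variance t-test, two-sided).
s_p² = [(58−1)·45.5² + (32−1)·36.4²]/(58+32−2) = 1807.7
t = (194 − 168)/√[1807.7·(1/58 + 1/32)] = 2.78
df = n₁ + n₂ − 2 = 88
Two-sided p-value ≈ 0.007
Since p ≈ 0.007 < α = 0.02, reject H0; the data support H1.

2.78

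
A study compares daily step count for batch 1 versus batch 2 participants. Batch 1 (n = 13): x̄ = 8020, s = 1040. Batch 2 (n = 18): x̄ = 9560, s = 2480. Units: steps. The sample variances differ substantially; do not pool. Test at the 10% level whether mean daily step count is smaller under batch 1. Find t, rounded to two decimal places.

-2.36

Let group 1 = batch 1, group 2 = batch 2. H0: μ_1 = μ_2; H1: μ_1 < μ_2 (Welch's two-sample t-test, left-tailed).
t = (x̄_1 − x̄_2)/√(s_1²/n_1 + s_2²/n_2) = (8020 − 9560)/√(1040²/13 + 2480²/18) = -2.36
Welch–Satterthwaite df ≈ 24.25
p-value = P(T ≤ -2.36) ≈ 0.0133
Since p ≈ 0.0133 < α = 0.1, reject H0; the data support H1.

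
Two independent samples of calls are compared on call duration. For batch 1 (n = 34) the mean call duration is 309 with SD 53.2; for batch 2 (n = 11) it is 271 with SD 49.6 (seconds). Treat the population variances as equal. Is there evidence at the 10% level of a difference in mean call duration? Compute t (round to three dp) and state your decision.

t = 2.091; reject H0

Let group 1 = batch 1, group 2 = batch 2. H0: μ_1 = μ_2; H1: μ_1 ≠ μ_2 (two-sample pooled-variance t-test, two-sided).
s_p² = [(34−1)·53.2² + (11−1)·49.6²]/(34+11−2) = 2744.17
t = (309 − 271)/√[2744.17·(1/34 + 1/11)] = 2.091
df = n₁ + n₂ − 2 = 43
Two-sided p-value ≈ 0.042
Since p ≈ 0.042 < α = 0.1, reject H0; the data support H1.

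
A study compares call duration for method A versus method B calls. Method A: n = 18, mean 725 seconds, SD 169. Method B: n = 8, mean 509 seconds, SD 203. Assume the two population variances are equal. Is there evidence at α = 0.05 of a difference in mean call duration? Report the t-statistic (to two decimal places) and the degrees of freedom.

t = 2.83, df = 24

Let group 1 = method A, group 2 = method B. H0: μ_1 = μ_2; H1: μ_1 ≠ μ_2 (two-sample pooled-variance t-test, two-sided).
s_p² = [(18−1)·169² + (8−1)·203²]/(18+8−2) = 32250
t = (725 − 509)/√[32250·(1/18 + 1/8)] = 2.83
df = n₁ + n₂ − 2 = 24
Two-sided p-value ≈ 0.0092
Since p ≈ 0.0092 < α = 0.05, reject H0; the evidence is statistically significant.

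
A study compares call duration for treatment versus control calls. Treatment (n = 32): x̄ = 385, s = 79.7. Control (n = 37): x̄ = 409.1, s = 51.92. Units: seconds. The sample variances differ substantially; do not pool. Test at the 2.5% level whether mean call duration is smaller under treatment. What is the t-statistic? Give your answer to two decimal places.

Let group 1 = treatment, group 2 = control. H0: μ_1 = μ_2; H1: μ_1 < μ_2 (Welch's two-sample t-test, left-tailed).
t = (x̄_1 − x̄_2)/√(s_1²/n_1 + s_2²/n_2) = (385 − 409.1)/√(79.7²/32 + 51.92²/37) = -1.46
Welch–Satterthwaite df ≈ 51.91
p-value = P(T ≤ -1.46) ≈ 0.075
Since p ≈ 0.075 > α = 0.025, fail to reject H0; the data do not provide sufficient evidence against H0.

-1.46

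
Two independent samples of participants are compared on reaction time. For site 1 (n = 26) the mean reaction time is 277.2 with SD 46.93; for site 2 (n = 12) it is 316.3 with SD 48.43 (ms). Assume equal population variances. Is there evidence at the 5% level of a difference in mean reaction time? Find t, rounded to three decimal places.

-2.364

Let group 1 = site 1, group 2 = site 2. H0: μ_1 = μ_2; H1: μ_1 ≠ μ_2 (two-sample pooled-variance t-test, two-sided).
s_p² = [(26−1)·46.93² + (12−1)·48.43²]/(26+12−2) = 2246.13
t = (277.2 − 316.3)/√[2246.13·(1/26 + 1/12)] = -2.364
df = n₁ + n₂ − 2 = 36
Two-sided p-value ≈ 0.0236
Since p ≈ 0.0236 < α = 0.05, reject H0; the evidence is statistically significant.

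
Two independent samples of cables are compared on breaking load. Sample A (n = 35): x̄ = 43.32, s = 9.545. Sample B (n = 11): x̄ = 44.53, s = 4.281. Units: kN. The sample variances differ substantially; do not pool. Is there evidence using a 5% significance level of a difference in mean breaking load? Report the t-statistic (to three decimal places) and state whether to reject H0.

Let group 1 = sample A, group 2 = sample B. H0: μ_1 = μ_2; H1: μ_1 ≠ μ_2 (Welch's two-sample t-test, two-sided).
t = (x̄_1 − x̄_2)/√(s_1²/n_1 + s_2²/n_2) = (43.32 − 44.53)/√(9.545²/35 + 4.281²/11) = -0.586
Welch–Satterthwaite df ≈ 38.22
Two-sided p-value ≈ 0.562
Since p ≈ 0.562 > α = 0.05, fail to reject H0; the data do not provide sufficient evidence against H0.

t = -0.586; fail to reject H0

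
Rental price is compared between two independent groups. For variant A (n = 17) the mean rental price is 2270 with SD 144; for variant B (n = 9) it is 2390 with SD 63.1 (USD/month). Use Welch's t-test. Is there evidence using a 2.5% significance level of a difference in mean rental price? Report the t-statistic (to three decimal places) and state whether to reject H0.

Let group 1 = variant A, group 2 = variant B. H0: μ_1 = μ_2; H1: μ_1 ≠ μ_2 (Welch's two-sample t-test, two-sided).
t = (x̄_1 − x̄_2)/√(s_1²/n_1 + s_2²/n_2) = (2270 − 2390)/√(144²/17 + 63.1²/9) = -2.943
Welch–Satterthwaite df ≈ 23.52
Two-sided p-value ≈ 0.007
Since p ≈ 0.007 < α = 0.025, reject H0; the evidence is statistically significant.

t = -2.943; reject H0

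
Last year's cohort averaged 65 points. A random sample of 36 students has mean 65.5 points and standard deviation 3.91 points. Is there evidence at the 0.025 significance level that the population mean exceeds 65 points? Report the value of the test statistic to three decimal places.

0.767

H0: μ = 65; H1: μ > 65 (one-sample t-test, right-tailed).
t = (x̄ − μ₀)/(s/√n) = (65.5 − 65)/(3.91/√36) = 0.767
df = n − 1 = 35
p-value = P(T ≥ 0.767) ≈ 0.2240
Since p ≈ 0.2240 > α = 0.025, fail to reject H0; the data do not provide sufficient evidence against H0.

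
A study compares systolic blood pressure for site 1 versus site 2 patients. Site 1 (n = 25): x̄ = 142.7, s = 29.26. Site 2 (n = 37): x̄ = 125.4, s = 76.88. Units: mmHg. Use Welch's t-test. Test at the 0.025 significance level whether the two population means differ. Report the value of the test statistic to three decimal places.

1.242

Let group 1 = site 1, group 2 = site 2. H0: μ_1 = μ_2; H1: μ_1 ≠ μ_2 (Welch's two-sample t-test, two-sided).
t = (x̄_1 − x̄_2)/√(s_1²/n_1 + s_2²/n_2) = (142.7 − 125.4)/√(29.26²/25 + 76.88²/37) = 1.242
Welch–Satterthwaite df ≈ 49.67
Two-sided p-value ≈ 0.220
Since p ≈ 0.220 > α = 0.025, fail to reject H0; the data do not provide sufficient evidence against H0.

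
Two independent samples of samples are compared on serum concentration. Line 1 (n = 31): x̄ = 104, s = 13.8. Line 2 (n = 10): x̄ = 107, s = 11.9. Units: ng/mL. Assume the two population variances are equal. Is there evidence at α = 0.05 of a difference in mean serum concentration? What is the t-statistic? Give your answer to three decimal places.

-0.616

Let group 1 = line 1, group 2 = line 2. H0: μ_1 = μ_2; H1: μ_1 ≠ μ_2 (two-sample pooled-variance t-test, two-sided).
s_p² = [(31−1)·13.8² + (10−1)·11.9²]/(31+10−2) = 179.172
t = (104 − 107)/√[179.172·(1/31 + 1/10)] = -0.616
df = n₁ + n₂ − 2 = 39
Two-sided p-value ≈ 0.541
Since p ≈ 0.541 > α = 0.05, fail to reject H0; the evidence is not statistically significant.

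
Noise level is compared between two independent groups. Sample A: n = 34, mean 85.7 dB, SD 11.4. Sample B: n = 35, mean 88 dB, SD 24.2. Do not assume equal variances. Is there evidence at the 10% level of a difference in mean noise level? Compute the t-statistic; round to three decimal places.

-0.507

Let group 1 = sample A, group 2 = sample B. H0: μ_1 = μ_2; H1: μ_1 ≠ μ_2 (Welch's two-sample t-test, two-sided).
t = (x̄_1 − x̄_2)/√(s_1²/n_1 + s_2²/n_2) = (85.7 − 88)/√(11.4²/34 + 24.2²/35) = -0.507
Welch–Satterthwaite df ≈ 48.69
Two-sided p-value ≈ 0.6142
Since p ≈ 0.6142 > α = 0.1, fail to reject H0; the data do not provide sufficient evidence against H0.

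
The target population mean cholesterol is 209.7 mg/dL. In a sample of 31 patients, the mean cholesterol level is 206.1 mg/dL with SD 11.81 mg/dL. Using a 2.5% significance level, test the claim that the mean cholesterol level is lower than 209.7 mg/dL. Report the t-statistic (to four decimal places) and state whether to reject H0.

H0: μ = 209.7; H1: μ < 209.7 (one-sample t-test, left-tailed).
t = (x̄ − μ₀)/(s/√n) = (206.1 − 209.7)/(11.81/√31) = -1.6972
df = n − 1 = 30
p-value = P(T ≤ -1.6972) ≈ 0.0500
Since p ≈ 0.0500 > α = 0.025, fail to reject H0; the data do not provide sufficient evidence against H0.

t = -1.6972; fail to reject H0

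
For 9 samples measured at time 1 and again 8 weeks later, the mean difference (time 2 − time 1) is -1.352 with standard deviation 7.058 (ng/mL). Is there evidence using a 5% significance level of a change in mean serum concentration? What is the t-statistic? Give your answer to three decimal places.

-0.575

H0: μ_d = 0; H1: μ_d ≠ 0 (paired t-test on the differences, two-sided).
t = d̄/(s_d/√n) = -1.352/(7.058/√9) = -0.575
df = n − 1 = 8
Two-sided p-value ≈ 0.581
Since p ≈ 0.581 > α = 0.05, fail to reject H0; the data do not provide sufficient evidence against H0.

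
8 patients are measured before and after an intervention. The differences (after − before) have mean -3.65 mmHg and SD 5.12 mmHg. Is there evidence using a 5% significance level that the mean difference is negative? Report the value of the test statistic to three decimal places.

-2.016

H0: μ_d = 0; H1: μ_d < 0 (paired t-test on the differences, left-tailed).
t = d̄/(s_d/√n) = -3.65/(5.12/√8) = -2.016
df = n − 1 = 7
p-value = P(T ≤ -2.016) ≈ 0.042
Since p ≈ 0.042 < α = 0.05, reject H0; the data support H1.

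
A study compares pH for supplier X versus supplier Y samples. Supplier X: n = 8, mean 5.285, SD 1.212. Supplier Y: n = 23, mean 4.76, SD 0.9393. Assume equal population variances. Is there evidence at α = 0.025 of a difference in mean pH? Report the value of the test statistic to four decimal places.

1.2640

Let group 1 = supplier X, group 2 = supplier Y. H0: μ_1 = μ_2; H1: μ_1 ≠ μ_2 (two-sample pooled-variance t-test, two-sided).
s_p² = [(8−1)·1.212² + (23−1)·0.9393²]/(8+23−2) = 1.02389
t = (5.285 − 4.76)/√[1.02389·(1/8 + 1/23)] = 1.2640
df = n₁ + n₂ − 2 = 29
Two-sided p-value ≈ 0.216
Since p ≈ 0.216 > α = 0.025, fail to reject H0; the evidence is not statistically significant.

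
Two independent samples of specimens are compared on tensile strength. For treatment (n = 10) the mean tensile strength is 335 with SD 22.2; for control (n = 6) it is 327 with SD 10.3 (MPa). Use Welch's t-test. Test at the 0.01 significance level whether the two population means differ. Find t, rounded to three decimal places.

0.978

Let group 1 = treatment, group 2 = control. H0: μ_1 = μ_2; H1: μ_1 ≠ μ_2 (Welch's two-sample t-test, two-sided).
t = (x̄_1 − x̄_2)/√(s_1²/n_1 + s_2²/n_2) = (335 − 327)/√(22.2²/10 + 10.3²/6) = 0.978
Welch–Satterthwaite df ≈ 13.49
Two-sided p-value ≈ 0.345
Since p ≈ 0.345 > α = 0.01, fail to reject H0; the data do not provide sufficient evidence against H0.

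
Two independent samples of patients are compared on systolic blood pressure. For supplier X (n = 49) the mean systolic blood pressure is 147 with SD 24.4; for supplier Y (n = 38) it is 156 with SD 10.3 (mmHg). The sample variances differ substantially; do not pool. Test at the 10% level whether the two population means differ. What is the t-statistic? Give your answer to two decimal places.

-2.33

Let group 1 = supplier X, group 2 = supplier Y. H0: μ_1 = μ_2; H1: μ_1 ≠ μ_2 (Welch's two-sample t-test, two-sided).
t = (x̄_1 − x̄_2)/√(s_1²/n_1 + s_2²/n_2) = (147 − 156)/√(24.4²/49 + 10.3²/38) = -2.33
Welch–Satterthwaite df ≈ 67.94
Two-sided p-value ≈ 0.0229
Since p ≈ 0.0229 < α = 0.1, reject H0; the evidence is statistically significant.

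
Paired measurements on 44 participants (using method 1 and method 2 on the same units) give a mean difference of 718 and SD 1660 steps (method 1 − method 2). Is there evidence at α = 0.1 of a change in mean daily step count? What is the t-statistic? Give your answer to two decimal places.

H0: μ_d = 0; H1: μ_d ≠ 0 (paired t-test on the differences, two-sided).
t = d̄/(s_d/√n) = 718/(1660/√44) = 2.87
df = n − 1 = 43
Two-sided p-value ≈ 0.0064
Since p ≈ 0.0064 < α = 0.1, reject H0; the data support H1.

2.87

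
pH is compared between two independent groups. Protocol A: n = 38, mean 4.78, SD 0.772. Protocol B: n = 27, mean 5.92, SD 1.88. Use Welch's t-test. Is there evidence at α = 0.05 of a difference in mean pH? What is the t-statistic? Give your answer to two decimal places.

-2.98

Let group 1 = protocol A, group 2 = protocol B. H0: μ_1 = μ_2; H1: μ_1 ≠ μ_2 (Welch's two-sample t-test, two-sided).
t = (x̄_1 − x̄_2)/√(s_1²/n_1 + s_2²/n_2) = (4.78 − 5.92)/√(0.772²/38 + 1.88²/27) = -2.98
Welch–Satterthwaite df ≈ 32.28
Two-sided p-value ≈ 0.0055
Since p ≈ 0.0055 < α = 0.05, reject H0; the evidence is statistically significant.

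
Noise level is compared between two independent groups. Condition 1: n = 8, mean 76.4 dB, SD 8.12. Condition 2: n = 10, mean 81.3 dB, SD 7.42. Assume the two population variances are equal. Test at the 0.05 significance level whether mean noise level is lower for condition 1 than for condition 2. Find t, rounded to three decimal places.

Let group 1 = condition 1, group 2 = condition 2. H0: μ_1 = μ_2; H1: μ_1 < μ_2 (two-sample pooled-variance t-test, left-tailed).
s_p² = [(8−1)·8.12² + (10−1)·7.42²]/(8+10−2) = 59.8155
t = (76.4 − 81.3)/√[59.8155·(1/8 + 1/10)] = -1.336
df = n₁ + n₂ − 2 = 16
p-value = P(T ≤ -1.336) ≈ 0.1002
Since p ≈ 0.1002 > α = 0.05, fail to reject H0; the evidence is not statistically significant.

-1.336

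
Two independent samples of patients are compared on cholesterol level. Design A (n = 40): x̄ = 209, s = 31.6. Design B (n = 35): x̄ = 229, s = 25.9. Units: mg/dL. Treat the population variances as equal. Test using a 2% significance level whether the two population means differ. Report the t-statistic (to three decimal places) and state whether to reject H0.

t = -2.971; reject H0

Let group 1 = design A, group 2 = design B. H0: μ_1 = μ_2; H1: μ_1 ≠ μ_2 (two-sample pooled-variance t-test, two-sided).
s_p² = [(40−1)·31.6² + (35−1)·25.9²]/(40+35−2) = 845.909
t = (209 − 229)/√[845.909·(1/40 + 1/35)] = -2.971
df = n₁ + n₂ − 2 = 73
Two-sided p-value ≈ 0.004
Since p ≈ 0.004 < α = 0.02, reject H0; the data support H1.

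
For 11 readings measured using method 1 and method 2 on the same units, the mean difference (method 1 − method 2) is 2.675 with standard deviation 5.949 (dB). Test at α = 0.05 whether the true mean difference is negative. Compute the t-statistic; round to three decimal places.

1.491

H0: μ_d = 0; H1: μ_d < 0 (paired t-test on the differences, left-tailed).
t = d̄/(s_d/√n) = 2.675/(5.949/√11) = 1.491
df = n − 1 = 10
p-value = P(T ≤ 1.491) ≈ 0.917
Since p ≈ 0.917 > α = 0.05, fail to reject H0; the evidence is not statistically significant.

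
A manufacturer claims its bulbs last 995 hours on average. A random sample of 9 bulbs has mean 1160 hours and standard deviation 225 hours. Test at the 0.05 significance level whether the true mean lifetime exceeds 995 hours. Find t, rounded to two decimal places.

H0: μ = 995; H1: μ > 995 (one-sample t-test, right-tailed).
t = (x̄ − μ₀)/(s/√n) = (1160 − 995)/(225/√9) = 2.20
df = n − 1 = 8
p-value = P(T ≥ 2.20) ≈ 0.029
Since p ≈ 0.029 < α = 0.05, reject H0; the evidence is statistically significant.

2.20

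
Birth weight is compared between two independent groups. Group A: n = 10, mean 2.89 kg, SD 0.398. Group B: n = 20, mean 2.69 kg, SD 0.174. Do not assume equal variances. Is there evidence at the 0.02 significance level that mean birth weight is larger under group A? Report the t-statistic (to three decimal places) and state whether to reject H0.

Let group 1 = group A, group 2 = group B. H0: μ_1 = μ_2; H1: μ_1 > μ_2 (Welch's two-sample t-test, right-tailed).
t = (x̄_1 − x̄_2)/√(s_1²/n_1 + s_2²/n_2) = (2.89 − 2.69)/√(0.398²/10 + 0.174²/20) = 1.518
Welch–Satterthwaite df ≈ 10.76
p-value = P(T ≥ 1.518) ≈ 0.079
Since p ≈ 0.079 > α = 0.02, fail to reject H0; the data do not provide sufficient evidence against H0.

t = 1.518; fail to reject H0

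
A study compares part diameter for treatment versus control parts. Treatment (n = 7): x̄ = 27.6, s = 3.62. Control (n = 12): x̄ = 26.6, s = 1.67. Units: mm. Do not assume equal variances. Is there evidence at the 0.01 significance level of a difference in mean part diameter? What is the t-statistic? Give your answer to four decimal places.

0.6893

Let group 1 = treatment, group 2 = control. H0: μ_1 = μ_2; H1: μ_1 ≠ μ_2 (Welch's two-sample t-test, two-sided).
t = (x̄_1 − x̄_2)/√(s_1²/n_1 + s_2²/n_2) = (27.6 − 26.6)/√(3.62²/7 + 1.67²/12) = 0.6893
Welch–Satterthwaite df ≈ 7.52
Two-sided p-value ≈ 0.5113
Since p ≈ 0.5113 > α = 0.01, fail to reject H0; the evidence is not statistically significant.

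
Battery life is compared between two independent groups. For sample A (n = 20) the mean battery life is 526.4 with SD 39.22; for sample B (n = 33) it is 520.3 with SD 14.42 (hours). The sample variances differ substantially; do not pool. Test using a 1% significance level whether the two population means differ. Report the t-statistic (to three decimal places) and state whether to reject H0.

t = 0.669; fail to reject H0

Let group 1 = sample A, group 2 = sample B. H0: μ_1 = μ_2; H1: μ_1 ≠ μ_2 (Welch's two-sample t-test, two-sided).
t = (x̄_1 − x̄_2)/√(s_1²/n_1 + s_2²/n_2) = (526.4 − 520.3)/√(39.22²/20 + 14.42²/33) = 0.669
Welch–Satterthwaite df ≈ 22.15
Two-sided p-value ≈ 0.5106
Since p ≈ 0.5106 > α = 0.01, fail to reject H0; the data do not provide sufficient evidence against H0.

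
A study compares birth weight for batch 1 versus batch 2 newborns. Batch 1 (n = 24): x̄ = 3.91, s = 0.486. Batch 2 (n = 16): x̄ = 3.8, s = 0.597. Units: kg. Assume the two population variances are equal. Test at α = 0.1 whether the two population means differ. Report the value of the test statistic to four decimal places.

Let group 1 = batch 1, group 2 = batch 2. H0: μ_1 = μ_2; H1: μ_1 ≠ μ_2 (two-sample pooled-variance t-test, two-sided).
s_p² = [(24−1)·0.486² + (16−1)·0.597²]/(24+16−2) = 0.283648
t = (3.91 − 3.8)/√[0.283648·(1/24 + 1/16)] = 0.6399
df = n₁ + n₂ − 2 = 38
Two-sided p-value ≈ 0.526
Since p ≈ 0.526 > α = 0.1, fail to reject H0; the evidence is not statistically significant.

0.6399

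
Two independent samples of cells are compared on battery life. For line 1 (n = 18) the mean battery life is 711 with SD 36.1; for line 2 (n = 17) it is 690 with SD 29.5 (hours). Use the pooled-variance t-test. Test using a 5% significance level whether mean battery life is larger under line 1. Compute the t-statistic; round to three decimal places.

Let group 1 = line 1, group 2 = line 2. H0: μ_1 = μ_2; H1: μ_1 > μ_2 (two-sample pooled-variance t-test, right-tailed).
s_p² = [(18−1)·36.1² + (17−1)·29.5²]/(18+17−2) = 1093.29
t = (711 − 690)/√[1093.29·(1/18 + 1/17)] = 1.878
df = n₁ + n₂ − 2 = 33
p-value = P(T ≥ 1.878) ≈ 0.0346
Since p ≈ 0.0346 < α = 0.05, reject H0; the data support H1.

1.878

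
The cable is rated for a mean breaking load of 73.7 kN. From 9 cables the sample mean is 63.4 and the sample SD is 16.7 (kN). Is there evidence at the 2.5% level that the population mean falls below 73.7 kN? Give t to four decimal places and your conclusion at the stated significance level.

t = -1.8503; fail to reject H0

H0: μ = 73.7; H1: μ < 73.7 (one-sample t-test, left-tailed).
t = (x̄ − μ₀)/(s/√n) = (63.4 − 73.7)/(16.7/√9) = -1.8503
df = n − 1 = 8
p-value = P(T ≤ -1.8503) ≈ 0.051
Since p ≈ 0.051 > α = 0.025, fail to reject H0; the evidence is not statistically significant.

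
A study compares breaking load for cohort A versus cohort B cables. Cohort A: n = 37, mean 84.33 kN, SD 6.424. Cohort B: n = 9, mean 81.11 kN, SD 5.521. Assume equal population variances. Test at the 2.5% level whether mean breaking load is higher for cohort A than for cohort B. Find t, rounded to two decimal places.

1.38

Let group 1 = cohort A, group 2 = cohort B. H0: μ_1 = μ_2; H1: μ_1 > μ_2 (two-sample pooled-variance t-test, right-tailed).
s_p² = [(37−1)·6.424² + (9−1)·5.521²]/(37+9−2) = 39.3066
t = (84.33 − 81.11)/√[39.3066·(1/37 + 1/9)] = 1.38
df = n₁ + n₂ − 2 = 44
p-value = P(T ≥ 1.38) ≈ 0.087
Since p ≈ 0.087 > α = 0.025, fail to reject H0; the evidence is not statistically significant.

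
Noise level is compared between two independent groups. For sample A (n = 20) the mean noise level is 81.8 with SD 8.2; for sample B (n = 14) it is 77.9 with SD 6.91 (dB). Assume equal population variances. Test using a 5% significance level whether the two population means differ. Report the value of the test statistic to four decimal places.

Let group 1 = sample A, group 2 = sample B. H0: μ_1 = μ_2; H1: μ_1 ≠ μ_2 (two-sample pooled-variance t-test, two-sided).
s_p² = [(20−1)·8.2² + (14−1)·6.91²]/(20+14−2) = 59.3214
t = (81.8 − 77.9)/√[59.3214·(1/20 + 1/14)] = 1.4531
df = n₁ + n₂ − 2 = 32
Two-sided p-value ≈ 0.1559
Since p ≈ 0.1559 > α = 0.05, fail to reject H0; the evidence is not statistically significant.

1.4531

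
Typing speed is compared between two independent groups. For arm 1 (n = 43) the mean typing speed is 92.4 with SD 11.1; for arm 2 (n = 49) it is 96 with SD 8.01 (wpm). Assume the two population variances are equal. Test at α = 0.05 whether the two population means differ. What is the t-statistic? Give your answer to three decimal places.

Let group 1 = arm 1, group 2 = arm 2. H0: μ_1 = μ_2; H1: μ_1 ≠ μ_2 (two-sample pooled-variance t-test, two-sided).
s_p² = [(43−1)·11.1² + (49−1)·8.01²]/(43+49−2) = 91.7167
t = (92.4 − 96)/√[91.7167·(1/43 + 1/49)] = -1.799
df = n₁ + n₂ − 2 = 90
Two-sided p-value ≈ 0.075
Since p ≈ 0.075 > α = 0.05, fail to reject H0; the evidence is not statistically significant.

-1.799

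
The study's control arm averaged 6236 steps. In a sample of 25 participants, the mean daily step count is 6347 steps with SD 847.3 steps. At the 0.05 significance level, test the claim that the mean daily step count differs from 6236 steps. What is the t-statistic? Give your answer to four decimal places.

H0: μ = 6236; H1: μ ≠ 6236 (one-sample t-test, two-sided).
t = (x̄ − μ₀)/(s/√n) = (6347 − 6236)/(847.3/√25) = 0.6550
df = n − 1 = 24
Two-sided p-value ≈ 0.5187
Since p ≈ 0.5187 > α = 0.05, fail to reject H0; the evidence is not statistically significant.

0.6550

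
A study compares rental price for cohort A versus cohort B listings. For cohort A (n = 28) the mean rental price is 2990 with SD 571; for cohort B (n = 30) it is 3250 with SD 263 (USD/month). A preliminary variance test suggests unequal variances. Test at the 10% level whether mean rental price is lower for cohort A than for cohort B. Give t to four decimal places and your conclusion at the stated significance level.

t = -2.2013; reject H0

Let group 1 = cohort A, group 2 = cohort B. H0: μ_1 = μ_2; H1: μ_1 < μ_2 (Welch's two-sample t-test, left-tailed).
t = (x̄_1 − x̄_2)/√(s_1²/n_1 + s_2²/n_2) = (2990 − 3250)/√(571²/28 + 263²/30) = -2.2013
Welch–Satterthwaite df ≈ 37.39
p-value = P(T ≤ -2.2013) ≈ 0.017
Since p ≈ 0.017 < α = 0.1, reject H0; the data support H1.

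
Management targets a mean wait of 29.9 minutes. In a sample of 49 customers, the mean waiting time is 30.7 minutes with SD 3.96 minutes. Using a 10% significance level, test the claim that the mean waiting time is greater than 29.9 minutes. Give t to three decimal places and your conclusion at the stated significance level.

t = 1.414; reject H0

H0: μ = 29.9; H1: μ > 29.9 (one-sample t-test, right-tailed).
t = (x̄ − μ₀)/(s/√n) = (30.7 − 29.9)/(3.96/√49) = 1.414
df = n − 1 = 48
p-value = P(T ≥ 1.414) ≈ 0.0819
Since p ≈ 0.0819 < α = 0.1, reject H0; the data support H1.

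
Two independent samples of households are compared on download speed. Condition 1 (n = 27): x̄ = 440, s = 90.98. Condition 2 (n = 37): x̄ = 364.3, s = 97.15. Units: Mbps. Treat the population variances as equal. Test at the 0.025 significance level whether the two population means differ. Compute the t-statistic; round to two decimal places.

3.16

Let group 1 = condition 1, group 2 = condition 2. H0: μ_1 = μ_2; H1: μ_1 ≠ μ_2 (two-sample pooled-variance t-test, two-sided).
s_p² = [(27−1)·90.98² + (37−1)·97.15²]/(27+37−2) = 8951.35
t = (440 − 364.3)/√[8951.35·(1/27 + 1/37)] = 3.16
df = n₁ + n₂ − 2 = 62
Two-sided p-value ≈ 0.002
Since p ≈ 0.002 < α = 0.025, reject H0; the evidence is statistically significant.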